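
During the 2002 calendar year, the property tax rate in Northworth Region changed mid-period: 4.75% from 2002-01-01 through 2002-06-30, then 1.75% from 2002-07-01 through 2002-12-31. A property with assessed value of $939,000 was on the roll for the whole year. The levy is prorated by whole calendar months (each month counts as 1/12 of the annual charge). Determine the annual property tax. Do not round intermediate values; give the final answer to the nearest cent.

$30,517.50

2002-01-01 to 2002-06-30: 6 months at 4.75% → $939,000 × 4.75% × 6/12 = $22,301.2500
2002-07-01 to 2002-12-31: 6 months at 1.75% → $939,000 × 1.75% × 6/12 = $8,216.2500
Total = $30,517.5000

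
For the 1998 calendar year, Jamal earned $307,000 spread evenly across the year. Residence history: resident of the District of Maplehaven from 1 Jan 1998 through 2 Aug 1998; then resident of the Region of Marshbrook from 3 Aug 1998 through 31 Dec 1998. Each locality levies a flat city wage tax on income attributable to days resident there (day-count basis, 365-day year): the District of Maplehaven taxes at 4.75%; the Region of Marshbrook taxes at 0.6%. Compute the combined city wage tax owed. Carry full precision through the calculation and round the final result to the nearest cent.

The District of Maplehaven, 1 Jan – 2 Aug 1998: 214 days → $307,000 × 4.75% × 214/365 = $8,549.7397
The Region of Marshbrook, 3 Aug – 31 Dec 1998: 151 days → $307,000 × 0.6% × 151/365 = $762.0329
Total = $9,311.7726

$9,311.77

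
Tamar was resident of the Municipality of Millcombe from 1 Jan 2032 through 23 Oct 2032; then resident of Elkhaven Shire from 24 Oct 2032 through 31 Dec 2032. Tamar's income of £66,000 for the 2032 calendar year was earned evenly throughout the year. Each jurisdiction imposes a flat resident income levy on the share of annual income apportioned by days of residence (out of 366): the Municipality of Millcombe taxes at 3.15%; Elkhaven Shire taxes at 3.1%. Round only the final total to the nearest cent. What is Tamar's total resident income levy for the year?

£2,072.78

The Municipality of Millcombe, 1 Jan – 23 Oct 2032: 297 days → £66,000 × 3.15% × 297/366 = £1,687.0574
Elkhaven Shire, 24 Oct – 31 Dec 2032: 69 days → £66,000 × 3.1% × 69/366 = £385.7213
Total = £2,072.7787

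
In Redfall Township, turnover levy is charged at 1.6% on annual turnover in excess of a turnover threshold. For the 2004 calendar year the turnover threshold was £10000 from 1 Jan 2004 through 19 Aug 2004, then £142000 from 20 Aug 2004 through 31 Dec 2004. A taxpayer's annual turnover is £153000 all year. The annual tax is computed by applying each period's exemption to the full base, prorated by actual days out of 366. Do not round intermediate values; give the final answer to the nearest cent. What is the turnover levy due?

£1514.75

1 Jan – 19 Aug 2004: 232 days, exemption £10000 → (£153000 − £10000) × 1.6% × 232/366 = £1450.3169
20 Aug – 31 Dec 2004: 134 days, exemption £142000 → (£153000 − £142000) × 1.6% × 134/366 = £64.4372
Total = £1514.7541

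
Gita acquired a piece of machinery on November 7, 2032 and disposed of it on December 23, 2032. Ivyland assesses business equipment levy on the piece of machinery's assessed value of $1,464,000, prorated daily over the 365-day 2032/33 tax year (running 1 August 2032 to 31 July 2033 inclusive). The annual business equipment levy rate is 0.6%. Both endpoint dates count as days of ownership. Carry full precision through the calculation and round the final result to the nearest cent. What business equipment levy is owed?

$1,131.09

Days held (November 7 – December 23, 2032): 47 out of 365
Tax = $1,464,000 × 0.6% × 47/365 = $1,131.0904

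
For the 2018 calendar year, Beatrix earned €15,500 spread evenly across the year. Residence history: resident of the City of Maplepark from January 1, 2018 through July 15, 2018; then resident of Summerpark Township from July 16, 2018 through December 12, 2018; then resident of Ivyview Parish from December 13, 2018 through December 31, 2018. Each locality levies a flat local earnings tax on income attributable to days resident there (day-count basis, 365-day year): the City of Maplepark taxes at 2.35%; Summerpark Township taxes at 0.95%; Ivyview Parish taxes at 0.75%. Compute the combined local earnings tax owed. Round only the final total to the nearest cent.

The City of Maplepark, January 1 – July 15, 2018: 196 days → €15,500 × 2.35% × 196/365 = €195.5973
Summerpark Township, July 16 – December 12, 2018: 150 days → €15,500 × 0.95% × 150/365 = €60.5137
Ivyview Parish, December 13 – December 31, 2018: 19 days → €15,500 × 0.75% × 19/365 = €6.0514
Total = €262.1623

€262.16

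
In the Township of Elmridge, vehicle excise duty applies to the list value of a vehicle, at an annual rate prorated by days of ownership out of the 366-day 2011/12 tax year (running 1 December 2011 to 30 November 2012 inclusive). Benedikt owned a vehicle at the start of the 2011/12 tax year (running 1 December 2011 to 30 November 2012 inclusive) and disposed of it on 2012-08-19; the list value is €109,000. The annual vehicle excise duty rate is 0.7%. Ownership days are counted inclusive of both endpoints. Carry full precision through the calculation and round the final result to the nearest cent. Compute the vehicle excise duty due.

€548.28

Days held (2011-12-01 to 2012-08-19): 263 out of 366
Tax = €109,000 × 0.7% × 263/366 = €548.2760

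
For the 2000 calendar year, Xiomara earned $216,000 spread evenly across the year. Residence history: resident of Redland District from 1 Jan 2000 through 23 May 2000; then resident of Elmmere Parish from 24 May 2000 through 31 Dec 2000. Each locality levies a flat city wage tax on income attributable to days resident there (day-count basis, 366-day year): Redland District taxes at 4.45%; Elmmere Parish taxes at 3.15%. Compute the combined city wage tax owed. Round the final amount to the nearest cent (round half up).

Redland District, 1 Jan – 23 May 2000: 144 days → $216,000 × 4.45% × 144/366 = $3,781.7705
Elmmere Parish, 24 May – 31 Dec 2000: 222 days → $216,000 × 3.15% × 222/366 = $4,127.0164
Total = $7,908.7869

$7,908.79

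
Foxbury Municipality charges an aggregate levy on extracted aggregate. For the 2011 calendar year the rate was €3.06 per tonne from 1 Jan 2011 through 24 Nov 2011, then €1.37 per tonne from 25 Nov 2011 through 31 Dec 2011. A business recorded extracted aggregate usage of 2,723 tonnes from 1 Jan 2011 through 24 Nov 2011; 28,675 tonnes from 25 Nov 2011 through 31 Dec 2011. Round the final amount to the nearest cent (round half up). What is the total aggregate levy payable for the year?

1 Jan – 24 Nov 2011: 2,723 tonnes at €3.06/tonne → €8,332.38
25 Nov – 31 Dec 2011: 28,675 tonnes at €1.37/tonne → €39,284.75

€47,617.13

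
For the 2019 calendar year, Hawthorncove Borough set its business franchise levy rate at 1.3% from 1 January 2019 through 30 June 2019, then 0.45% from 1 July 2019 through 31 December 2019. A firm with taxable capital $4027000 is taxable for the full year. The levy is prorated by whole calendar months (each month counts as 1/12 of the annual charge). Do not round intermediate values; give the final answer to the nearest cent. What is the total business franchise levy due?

1 January – 30 June 2019: 6 months at 1.3% → $4027000 × 1.3% × 6/12 = $26175.5000
1 July – 31 December 2019: 6 months at 0.45% → $4027000 × 0.45% × 6/12 = $9060.7500
Total = $35236.2500

$35236.25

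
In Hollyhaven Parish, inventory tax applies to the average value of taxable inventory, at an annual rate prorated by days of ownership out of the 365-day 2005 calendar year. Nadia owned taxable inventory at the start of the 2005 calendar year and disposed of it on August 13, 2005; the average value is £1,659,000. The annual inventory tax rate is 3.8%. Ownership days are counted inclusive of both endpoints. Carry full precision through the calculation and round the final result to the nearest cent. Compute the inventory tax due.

Days held (January 1 – August 13, 2005): 225 out of 365
Tax = £1,659,000 × 3.8% × 225/365 = £38,861.5068

£38,861.51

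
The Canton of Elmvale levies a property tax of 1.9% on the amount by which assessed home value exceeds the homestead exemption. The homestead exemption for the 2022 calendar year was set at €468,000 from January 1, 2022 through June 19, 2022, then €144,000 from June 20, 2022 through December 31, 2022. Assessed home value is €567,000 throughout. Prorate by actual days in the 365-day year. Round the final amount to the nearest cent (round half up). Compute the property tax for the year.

January 1 – June 19, 2022: 170 days, exemption €468,000 → (€567,000 − €468,000) × 1.9% × 170/365 = €876.0822
June 20 – December 31, 2022: 195 days, exemption €144,000 → (€567,000 − €144,000) × 1.9% × 195/365 = €4,293.7397
Total = €5,169.8219

€5,169.82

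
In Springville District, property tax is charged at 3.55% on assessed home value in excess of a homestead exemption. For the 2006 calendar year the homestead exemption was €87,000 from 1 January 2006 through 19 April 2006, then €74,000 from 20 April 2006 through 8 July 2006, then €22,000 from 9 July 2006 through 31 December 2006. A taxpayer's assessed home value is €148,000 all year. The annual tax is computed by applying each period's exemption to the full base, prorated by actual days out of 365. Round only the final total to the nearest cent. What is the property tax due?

1 January – 19 April 2006: 109 days, exemption €87,000 → (€148,000 − €87,000) × 3.55% × 109/365 = €646.6836
20 April – 8 July 2006: 80 days, exemption €74,000 → (€148,000 − €74,000) × 3.55% × 80/365 = €575.7808
9 July – 31 December 2006: 176 days, exemption €22,000 → (€148,000 − €22,000) × 3.55% × 176/365 = €2,156.8438
Total = €3,379.3082

€3,379.31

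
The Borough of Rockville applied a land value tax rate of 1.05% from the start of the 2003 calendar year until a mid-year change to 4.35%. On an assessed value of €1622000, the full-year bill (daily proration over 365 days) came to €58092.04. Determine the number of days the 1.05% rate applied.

85 days

Let d = days at the first rate; then 365 − d days at the second rate.
€1622000 × [1.05%·d + 4.35%·(365−d)] / 365 = €58092.04
Solving gives d = 85, so the new rate took effect on 27 Mar 2003.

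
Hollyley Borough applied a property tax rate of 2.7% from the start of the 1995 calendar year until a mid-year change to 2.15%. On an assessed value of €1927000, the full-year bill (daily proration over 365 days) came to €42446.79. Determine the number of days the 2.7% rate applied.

Let d = days at the first rate; then 365 − d days at the second rate.
€1927000 × [2.7%·d + 2.15%·(365−d)] / 365 = €42446.79
Solving gives d = 35, so the new rate took effect on February 5, 1995.

35 days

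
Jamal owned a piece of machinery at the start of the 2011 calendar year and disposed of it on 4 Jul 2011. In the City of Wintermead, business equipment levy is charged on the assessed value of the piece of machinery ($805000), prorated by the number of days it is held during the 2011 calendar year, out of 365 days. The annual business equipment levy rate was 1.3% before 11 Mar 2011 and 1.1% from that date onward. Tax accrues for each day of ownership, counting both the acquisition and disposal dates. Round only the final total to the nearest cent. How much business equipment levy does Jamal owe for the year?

1 Jan – 10 Mar 2011: 69 days at 1.3% → $805000 × 1.3% × 69/365 = $1978.3151
11 Mar – 4 Jul 2011: 116 days at 1.1% → $805000 × 1.1% × 116/365 = $2814.1918
Total = $4792.5068

$4792.51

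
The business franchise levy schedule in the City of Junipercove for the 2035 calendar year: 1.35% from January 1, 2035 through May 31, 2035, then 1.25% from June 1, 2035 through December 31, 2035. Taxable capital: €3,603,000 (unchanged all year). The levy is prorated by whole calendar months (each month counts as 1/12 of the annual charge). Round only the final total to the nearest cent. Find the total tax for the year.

January 1 – May 31, 2035: 5 months at 1.35% → €3,603,000 × 1.35% × 5/12 = €20,266.8750
June 1 – December 31, 2035: 7 months at 1.25% → €3,603,000 × 1.25% × 7/12 = €26,271.8750
Total = €46,538.7500

€46,538.75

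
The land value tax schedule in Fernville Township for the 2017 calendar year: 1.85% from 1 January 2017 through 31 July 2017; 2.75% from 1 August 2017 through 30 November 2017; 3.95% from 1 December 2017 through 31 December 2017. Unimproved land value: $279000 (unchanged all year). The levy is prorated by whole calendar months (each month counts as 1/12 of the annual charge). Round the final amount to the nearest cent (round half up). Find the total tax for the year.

1 January – 31 July 2017: 7 months at 1.85% → $279000 × 1.85% × 7/12 = $3010.8750
1 August – 30 November 2017: 4 months at 2.75% → $279000 × 2.75% × 4/12 = $2557.5000
1 December – 31 December 2017: 1 month at 3.95% → $279000 × 3.95% × 1/12 = $918.3750
Total = $6486.7500

$6486.75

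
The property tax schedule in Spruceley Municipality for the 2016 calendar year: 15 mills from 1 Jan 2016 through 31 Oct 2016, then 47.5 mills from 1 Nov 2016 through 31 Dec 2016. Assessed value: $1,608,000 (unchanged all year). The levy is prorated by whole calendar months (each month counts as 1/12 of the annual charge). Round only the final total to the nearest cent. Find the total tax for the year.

$32,830.00

1 Jan – 31 Oct 2016: 10 months at 15 mills → $1,608,000 × 1.5% × 10/12 = $20,100.0000
1 Nov – 31 Dec 2016: 2 months at 47.5 mills → $1,608,000 × 4.75% × 2/12 = $12,730.0000
Total = $32,830.0000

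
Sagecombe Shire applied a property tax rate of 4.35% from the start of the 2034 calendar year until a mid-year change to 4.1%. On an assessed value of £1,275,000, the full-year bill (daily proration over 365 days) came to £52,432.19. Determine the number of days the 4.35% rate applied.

18 days

Let d = days at the first rate; then 365 − d days at the second rate.
£1,275,000 × [4.35%·d + 4.1%·(365−d)] / 365 = £52,432.19
Solving gives d = 18, so the new rate took effect on January 19, 2034.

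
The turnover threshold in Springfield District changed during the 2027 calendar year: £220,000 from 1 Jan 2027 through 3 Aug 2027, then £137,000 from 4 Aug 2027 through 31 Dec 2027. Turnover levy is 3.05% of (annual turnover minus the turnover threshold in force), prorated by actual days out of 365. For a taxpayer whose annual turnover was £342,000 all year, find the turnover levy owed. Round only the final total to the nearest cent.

£4,761.34

1 Jan – 3 Aug 2027: 215 days, exemption £220,000 → (£342,000 − £220,000) × 3.05% × 215/365 = £2,191.8219
4 Aug – 31 Dec 2027: 150 days, exemption £137,000 → (£342,000 − £137,000) × 3.05% × 150/365 = £2,569.5205
Total = £4,761.3425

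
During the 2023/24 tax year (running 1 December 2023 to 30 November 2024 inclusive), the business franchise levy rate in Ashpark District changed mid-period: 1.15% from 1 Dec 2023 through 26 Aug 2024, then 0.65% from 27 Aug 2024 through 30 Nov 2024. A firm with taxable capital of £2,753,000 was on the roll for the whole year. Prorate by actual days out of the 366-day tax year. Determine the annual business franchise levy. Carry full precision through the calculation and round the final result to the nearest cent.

1 Dec 2023 – 26 Aug 2024: 270 days at 1.15% → £2,753,000 × 1.15% × 270/366 = £23,355.3689
27 Aug – 30 Nov 2024: 96 days at 0.65% → £2,753,000 × 0.65% × 96/366 = £4,693.6393
Total = £28,049.0082

£28,049.01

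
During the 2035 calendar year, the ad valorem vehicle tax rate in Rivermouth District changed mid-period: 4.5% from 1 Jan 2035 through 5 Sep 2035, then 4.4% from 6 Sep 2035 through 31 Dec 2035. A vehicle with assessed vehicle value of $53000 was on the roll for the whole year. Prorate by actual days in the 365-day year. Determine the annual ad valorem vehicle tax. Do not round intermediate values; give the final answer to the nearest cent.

$2368.01

1 Jan – 5 Sep 2035: 248 days at 4.5% → $53000 × 4.5% × 248/365 = $1620.4932
6 Sep – 31 Dec 2035: 117 days at 4.4% → $53000 × 4.4% × 117/365 = $747.5178
Total = $2368.0110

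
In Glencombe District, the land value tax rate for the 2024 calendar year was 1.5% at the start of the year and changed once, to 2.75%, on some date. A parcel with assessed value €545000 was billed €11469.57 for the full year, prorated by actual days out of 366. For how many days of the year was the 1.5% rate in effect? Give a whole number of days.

189 days

Let d = days at the first rate; then 366 − d days at the second rate.
€545000 × [1.5%·d + 2.75%·(366−d)] / 366 = €11469.57
Solving gives d = 189, so the new rate took effect on 8 Jul 2024.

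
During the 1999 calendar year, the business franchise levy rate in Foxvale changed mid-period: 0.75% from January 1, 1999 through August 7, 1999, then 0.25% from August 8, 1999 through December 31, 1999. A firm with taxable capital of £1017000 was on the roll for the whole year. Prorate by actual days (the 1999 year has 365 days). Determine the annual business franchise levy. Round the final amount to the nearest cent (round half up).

January 1 – August 7, 1999: 219 days at 0.75% → £1017000 × 0.75% × 219/365 = £4576.5000
August 8 – December 31, 1999: 146 days at 0.25% → £1017000 × 0.25% × 146/365 = £1017.0000
Total = £5593.5000

£5593.50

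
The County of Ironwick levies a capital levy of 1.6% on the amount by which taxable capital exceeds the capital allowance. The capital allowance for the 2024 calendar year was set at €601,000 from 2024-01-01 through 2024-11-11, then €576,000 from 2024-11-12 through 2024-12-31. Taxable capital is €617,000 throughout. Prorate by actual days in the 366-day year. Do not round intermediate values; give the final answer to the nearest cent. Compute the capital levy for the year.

€310.64

2024-01-01 to 2024-11-11: 316 days, exemption €601,000 → (€617,000 − €601,000) × 1.6% × 316/366 = €221.0273
2024-11-12 to 2024-12-31: 50 days, exemption €576,000 → (€617,000 − €576,000) × 1.6% × 50/366 = €89.6175
Total = €310.6448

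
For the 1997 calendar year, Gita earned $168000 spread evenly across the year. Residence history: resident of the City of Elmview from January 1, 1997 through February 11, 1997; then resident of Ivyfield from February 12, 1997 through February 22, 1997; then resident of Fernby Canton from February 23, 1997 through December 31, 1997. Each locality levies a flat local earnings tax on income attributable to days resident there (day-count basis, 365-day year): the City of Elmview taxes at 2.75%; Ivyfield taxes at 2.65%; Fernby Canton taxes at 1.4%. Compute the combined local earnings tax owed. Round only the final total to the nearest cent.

The City of Elmview, January 1 – February 11, 1997: 42 days → $168000 × 2.75% × 42/365 = $531.6164
Ivyfield, February 12 – February 22, 1997: 11 days → $168000 × 2.65% × 11/365 = $134.1699
Fernby Canton, February 23 – December 31, 1997: 312 days → $168000 × 1.4% × 312/365 = $2010.4767
Total = $2676.2630

$2676.26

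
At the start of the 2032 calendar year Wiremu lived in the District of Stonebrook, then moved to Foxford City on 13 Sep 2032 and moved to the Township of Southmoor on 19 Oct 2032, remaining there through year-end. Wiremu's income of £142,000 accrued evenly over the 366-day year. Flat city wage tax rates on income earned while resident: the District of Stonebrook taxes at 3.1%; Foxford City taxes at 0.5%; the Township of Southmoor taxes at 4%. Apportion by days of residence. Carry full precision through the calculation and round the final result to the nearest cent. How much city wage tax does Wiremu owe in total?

The District of Stonebrook, 1 Jan – 12 Sep 2032: 256 days → £142,000 × 3.1% × 256/366 = £3,078.9945
Foxford City, 13 Sep – 18 Oct 2032: 36 days → £142,000 × 0.5% × 36/366 = £69.8361
The Township of Southmoor, 19 Oct – 31 Dec 2032: 74 days → £142,000 × 4% × 74/366 = £1,148.4153
Total = £4,297.2459

£4,297.25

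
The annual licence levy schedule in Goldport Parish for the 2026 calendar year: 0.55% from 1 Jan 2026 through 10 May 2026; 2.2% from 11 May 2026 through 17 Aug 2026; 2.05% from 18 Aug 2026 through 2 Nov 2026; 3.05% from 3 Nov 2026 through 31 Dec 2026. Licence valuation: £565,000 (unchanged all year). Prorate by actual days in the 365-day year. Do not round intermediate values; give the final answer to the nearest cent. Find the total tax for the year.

1 Jan – 10 May 2026: 130 days at 0.55% → £565,000 × 0.55% × 130/365 = £1,106.7808
11 May – 17 Aug 2026: 99 days at 2.2% → £565,000 × 2.2% × 99/365 = £3,371.4247
18 Aug – 2 Nov 2026: 77 days at 2.05% → £565,000 × 2.05% × 77/365 = £2,443.4315
3 Nov – 31 Dec 2026: 59 days at 3.05% → £565,000 × 3.05% × 59/365 = £2,785.5274
Total = £9,707.1644

£9,707.16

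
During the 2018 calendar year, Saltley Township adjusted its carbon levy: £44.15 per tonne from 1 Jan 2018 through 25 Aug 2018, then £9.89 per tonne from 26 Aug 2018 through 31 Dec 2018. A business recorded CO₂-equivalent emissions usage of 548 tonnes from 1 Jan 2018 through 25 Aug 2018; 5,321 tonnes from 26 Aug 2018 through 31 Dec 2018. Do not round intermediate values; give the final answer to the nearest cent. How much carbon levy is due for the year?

£76818.89

1 Jan – 25 Aug 2018: 548 tonnes at £44.15/tonne → £24194.20
26 Aug – 31 Dec 2018: 5,321 tonnes at £9.89/tonne → £52624.69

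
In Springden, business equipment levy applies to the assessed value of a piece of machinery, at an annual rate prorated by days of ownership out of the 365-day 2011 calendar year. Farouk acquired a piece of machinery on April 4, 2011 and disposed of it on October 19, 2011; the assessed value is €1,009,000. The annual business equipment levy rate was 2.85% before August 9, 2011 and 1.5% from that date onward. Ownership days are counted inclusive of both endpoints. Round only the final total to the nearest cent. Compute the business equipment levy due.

April 4 – August 8, 2011: 127 days at 2.85% → €1,009,000 × 2.85% × 127/365 = €10,005.6863
August 9 – October 19, 2011: 72 days at 1.5% → €1,009,000 × 1.5% × 72/365 = €2,985.5342
Total = €12,991.2205

€12,991.22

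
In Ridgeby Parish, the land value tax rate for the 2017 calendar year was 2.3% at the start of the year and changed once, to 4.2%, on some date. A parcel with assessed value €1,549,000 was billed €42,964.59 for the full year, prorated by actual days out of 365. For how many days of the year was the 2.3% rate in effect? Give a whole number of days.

274 days

Let d = days at the first rate; then 365 − d days at the second rate.
€1,549,000 × [2.3%·d + 4.2%·(365−d)] / 365 = €42,964.59
Solving gives d = 274, so the new rate took effect on 2 Oct 2017.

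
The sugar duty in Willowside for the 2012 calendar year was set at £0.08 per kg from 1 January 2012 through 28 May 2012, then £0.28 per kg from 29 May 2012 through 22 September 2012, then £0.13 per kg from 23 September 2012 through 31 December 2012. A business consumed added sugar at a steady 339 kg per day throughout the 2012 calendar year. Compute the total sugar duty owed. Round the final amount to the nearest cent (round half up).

1 January – 28 May 2012: 149 days × 339 kg/day = 50,511 kg at £0.08/kg → £4,040.88
29 May – 22 September 2012: 117 days × 339 kg/day = 39,663 kg at £0.28/kg → £11,105.64
23 September – 31 December 2012: 100 days × 339 kg/day = 33,900 kg at £0.13/kg → £4,407.00

£19,553.52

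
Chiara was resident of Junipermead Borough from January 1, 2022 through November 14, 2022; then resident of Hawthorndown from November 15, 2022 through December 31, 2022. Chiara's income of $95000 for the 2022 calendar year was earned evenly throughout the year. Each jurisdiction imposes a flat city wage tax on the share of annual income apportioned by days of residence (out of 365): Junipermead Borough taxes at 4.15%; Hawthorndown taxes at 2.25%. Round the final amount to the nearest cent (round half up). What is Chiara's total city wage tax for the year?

Junipermead Borough, January 1 – November 14, 2022: 318 days → $95000 × 4.15% × 318/365 = $3434.8356
Hawthorndown, November 15 – December 31, 2022: 47 days → $95000 × 2.25% × 47/365 = $275.2397
Total = $3710.0753

$3710.08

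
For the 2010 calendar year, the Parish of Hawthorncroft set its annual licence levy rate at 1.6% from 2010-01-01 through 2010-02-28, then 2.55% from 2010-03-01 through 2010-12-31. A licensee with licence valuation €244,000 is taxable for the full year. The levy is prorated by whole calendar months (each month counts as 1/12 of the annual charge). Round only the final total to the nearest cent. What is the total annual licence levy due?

€5,835.67

2010-01-01 to 2010-02-28: 2 months at 1.6% → €244,000 × 1.6% × 2/12 = €650.6667
2010-03-01 to 2010-12-31: 10 months at 2.55% → €244,000 × 2.55% × 10/12 = €5,185.0000
Total = €5,835.6667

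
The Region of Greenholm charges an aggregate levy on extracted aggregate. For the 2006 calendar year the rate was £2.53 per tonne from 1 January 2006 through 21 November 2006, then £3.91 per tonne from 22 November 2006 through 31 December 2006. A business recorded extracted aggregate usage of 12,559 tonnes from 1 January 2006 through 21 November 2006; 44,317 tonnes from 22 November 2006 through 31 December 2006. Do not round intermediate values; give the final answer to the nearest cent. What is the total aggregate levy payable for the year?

1 January – 21 November 2006: 12,559 tonnes at £2.53/tonne → £31,774.27
22 November – 31 December 2006: 44,317 tonnes at £3.91/tonne → £173,279.47

£205,053.74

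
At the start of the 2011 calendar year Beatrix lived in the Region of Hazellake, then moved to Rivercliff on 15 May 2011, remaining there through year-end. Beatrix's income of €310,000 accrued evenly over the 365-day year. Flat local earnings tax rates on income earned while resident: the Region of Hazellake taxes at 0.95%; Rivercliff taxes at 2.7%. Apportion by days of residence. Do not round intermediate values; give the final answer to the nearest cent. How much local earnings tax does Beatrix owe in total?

The Region of Hazellake, 1 Jan – 14 May 2011: 134 days → €310,000 × 0.95% × 134/365 = €1,081.1781
Rivercliff, 15 May – 31 Dec 2011: 231 days → €310,000 × 2.7% × 231/365 = €5,297.1781
Total = €6,378.3562

€6,378.36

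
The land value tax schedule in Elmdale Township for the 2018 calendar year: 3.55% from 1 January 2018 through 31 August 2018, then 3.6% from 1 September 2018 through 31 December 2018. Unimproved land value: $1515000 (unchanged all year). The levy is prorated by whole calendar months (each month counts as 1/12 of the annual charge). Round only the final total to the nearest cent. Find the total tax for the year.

1 January – 31 August 2018: 8 months at 3.55% → $1515000 × 3.55% × 8/12 = $35855.0000
1 September – 31 December 2018: 4 months at 3.6% → $1515000 × 3.6% × 4/12 = $18180.0000
Total = $54035.0000

$54035.00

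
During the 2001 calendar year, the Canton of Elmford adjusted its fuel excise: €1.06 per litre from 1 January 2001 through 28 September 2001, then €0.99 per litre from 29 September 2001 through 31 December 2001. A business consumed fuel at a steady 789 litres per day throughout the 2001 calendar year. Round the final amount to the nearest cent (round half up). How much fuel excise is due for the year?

€300072.48

1 January – 28 September 2001: 271 days × 789 litres/day = 213,819 litres at €1.06/litre → €226648.14
29 September – 31 December 2001: 94 days × 789 litres/day = 74,166 litres at €0.99/litre → €73424.34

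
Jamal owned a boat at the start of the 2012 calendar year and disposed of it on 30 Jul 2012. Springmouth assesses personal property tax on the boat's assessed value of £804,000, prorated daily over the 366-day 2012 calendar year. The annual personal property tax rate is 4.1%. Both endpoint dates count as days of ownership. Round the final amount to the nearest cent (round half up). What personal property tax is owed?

Days held (1 Jan – 30 Jul 2012): 212 out of 366
Tax = £804,000 × 4.1% × 212/366 = £19,093.9016

£19,093.90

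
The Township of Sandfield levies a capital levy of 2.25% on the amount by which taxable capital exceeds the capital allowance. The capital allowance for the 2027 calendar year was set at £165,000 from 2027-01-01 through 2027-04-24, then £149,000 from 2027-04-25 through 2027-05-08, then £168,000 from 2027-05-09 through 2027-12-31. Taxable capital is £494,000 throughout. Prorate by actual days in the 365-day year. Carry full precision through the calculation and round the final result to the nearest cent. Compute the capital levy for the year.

2027-01-01 to 2027-04-24: 114 days, exemption £165,000 → (£494,000 − £165,000) × 2.25% × 114/365 = £2,312.0137
2027-04-25 to 2027-05-08: 14 days, exemption £149,000 → (£494,000 − £149,000) × 2.25% × 14/365 = £297.7397
2027-05-09 to 2027-12-31: 237 days, exemption £168,000 → (£494,000 − £168,000) × 2.25% × 237/365 = £4,762.7260
Total = £7,372.4795

£7,372.48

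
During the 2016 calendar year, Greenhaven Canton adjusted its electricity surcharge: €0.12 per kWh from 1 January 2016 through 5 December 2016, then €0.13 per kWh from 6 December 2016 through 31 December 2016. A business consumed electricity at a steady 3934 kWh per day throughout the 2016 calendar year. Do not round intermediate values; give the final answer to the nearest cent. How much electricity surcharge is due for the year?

€173,804.12

1 January – 5 December 2016: 340 days × 3934 kWh/day = 1,337,560 kWh at €0.12/kWh → €160,507.20
6 December – 31 December 2016: 26 days × 3934 kWh/day = 102,284 kWh at €0.13/kWh → €13,296.92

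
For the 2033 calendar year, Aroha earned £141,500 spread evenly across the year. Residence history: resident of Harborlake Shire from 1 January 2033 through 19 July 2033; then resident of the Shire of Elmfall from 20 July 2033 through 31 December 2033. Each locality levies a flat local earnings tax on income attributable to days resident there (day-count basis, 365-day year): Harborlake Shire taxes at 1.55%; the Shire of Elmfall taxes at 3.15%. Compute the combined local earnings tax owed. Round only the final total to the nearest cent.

£3,216.70

Harborlake Shire, 1 January – 19 July 2033: 200 days → £141,500 × 1.55% × 200/365 = £1,201.7808
The Shire of Elmfall, 20 July – 31 December 2033: 165 days → £141,500 × 3.15% × 165/365 = £2,014.9212
Total = £3,216.7021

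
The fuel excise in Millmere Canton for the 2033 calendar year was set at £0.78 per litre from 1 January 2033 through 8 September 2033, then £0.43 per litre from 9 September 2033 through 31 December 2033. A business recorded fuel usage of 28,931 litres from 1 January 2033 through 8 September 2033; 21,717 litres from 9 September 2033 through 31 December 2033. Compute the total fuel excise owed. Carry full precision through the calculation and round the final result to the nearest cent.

1 January – 8 September 2033: 28,931 litres at £0.78/litre → £22,566.18
9 September – 31 December 2033: 21,717 litres at £0.43/litre → £9,338.31

£31,904.49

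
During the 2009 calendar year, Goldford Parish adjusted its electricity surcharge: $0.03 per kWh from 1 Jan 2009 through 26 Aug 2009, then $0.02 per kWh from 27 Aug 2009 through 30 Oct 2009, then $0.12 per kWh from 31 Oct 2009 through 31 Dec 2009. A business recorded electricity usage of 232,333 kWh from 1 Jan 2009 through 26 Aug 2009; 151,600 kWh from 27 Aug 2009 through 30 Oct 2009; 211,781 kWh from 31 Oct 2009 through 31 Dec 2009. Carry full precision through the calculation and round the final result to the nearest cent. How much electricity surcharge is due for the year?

$35,415.71

1 Jan – 26 Aug 2009: 232,333 kWh at $0.03/kWh → $6,969.99
27 Aug – 30 Oct 2009: 151,600 kWh at $0.02/kWh → $3,032.00
31 Oct – 31 Dec 2009: 211,781 kWh at $0.12/kWh → $25,413.72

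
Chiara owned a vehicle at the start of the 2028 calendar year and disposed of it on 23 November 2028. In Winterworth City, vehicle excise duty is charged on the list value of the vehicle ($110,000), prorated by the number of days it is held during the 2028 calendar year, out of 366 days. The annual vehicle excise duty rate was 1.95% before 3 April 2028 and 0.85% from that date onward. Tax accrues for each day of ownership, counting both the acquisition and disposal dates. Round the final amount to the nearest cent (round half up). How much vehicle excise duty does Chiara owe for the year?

$1,145.38

1 January – 2 April 2028: 93 days at 1.95% → $110,000 × 1.95% × 93/366 = $545.0410
3 April – 23 November 2028: 235 days at 0.85% → $110,000 × 0.85% × 235/366 = $600.3415
Total = $1,145.3825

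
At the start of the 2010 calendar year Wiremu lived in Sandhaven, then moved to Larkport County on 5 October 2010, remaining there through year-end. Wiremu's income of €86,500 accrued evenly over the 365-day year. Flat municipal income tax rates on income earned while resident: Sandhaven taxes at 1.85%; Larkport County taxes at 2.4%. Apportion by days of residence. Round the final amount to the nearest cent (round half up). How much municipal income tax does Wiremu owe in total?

Sandhaven, 1 January – 4 October 2010: 277 days → €86,500 × 1.85% × 277/365 = €1,214.4363
Larkport County, 5 October – 31 December 2010: 88 days → €86,500 × 2.4% × 88/365 = €500.5151
Total = €1,714.9514

€1,714.95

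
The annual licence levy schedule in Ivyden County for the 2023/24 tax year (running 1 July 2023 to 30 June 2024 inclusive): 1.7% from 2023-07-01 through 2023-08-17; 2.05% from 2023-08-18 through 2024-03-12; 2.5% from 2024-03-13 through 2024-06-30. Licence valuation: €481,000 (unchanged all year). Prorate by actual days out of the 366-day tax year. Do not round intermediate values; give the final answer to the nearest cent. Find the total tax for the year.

2023-07-01 to 2023-08-17: 48 days at 1.7% → €481,000 × 1.7% × 48/366 = €1,072.3934
2023-08-18 to 2024-03-12: 208 days at 2.05% → €481,000 × 2.05% × 208/366 = €5,603.7814
2024-03-13 to 2024-06-30: 110 days at 2.5% → €481,000 × 2.5% × 110/366 = €3,614.0710
Total = €10,290.2459

€10,290.25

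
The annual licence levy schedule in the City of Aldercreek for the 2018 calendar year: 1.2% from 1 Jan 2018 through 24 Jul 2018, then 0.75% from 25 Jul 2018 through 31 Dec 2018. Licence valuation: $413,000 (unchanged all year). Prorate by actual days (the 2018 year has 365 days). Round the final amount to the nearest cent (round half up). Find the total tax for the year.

1 Jan – 24 Jul 2018: 205 days at 1.2% → $413,000 × 1.2% × 205/365 = $2,783.5068
25 Jul – 31 Dec 2018: 160 days at 0.75% → $413,000 × 0.75% × 160/365 = $1,357.8082
Total = $4,141.3151

$4,141.32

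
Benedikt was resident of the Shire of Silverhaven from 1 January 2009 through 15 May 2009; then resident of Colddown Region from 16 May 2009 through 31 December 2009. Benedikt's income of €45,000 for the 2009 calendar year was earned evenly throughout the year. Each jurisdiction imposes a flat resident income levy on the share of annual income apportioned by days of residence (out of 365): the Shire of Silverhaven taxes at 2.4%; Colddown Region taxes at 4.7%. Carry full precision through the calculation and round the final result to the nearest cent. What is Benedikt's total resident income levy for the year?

The Shire of Silverhaven, 1 January – 15 May 2009: 135 days → €45,000 × 2.4% × 135/365 = €399.4521
Colddown Region, 16 May – 31 December 2009: 230 days → €45,000 × 4.7% × 230/365 = €1,332.7397
Total = €1,732.1918

€1,732.19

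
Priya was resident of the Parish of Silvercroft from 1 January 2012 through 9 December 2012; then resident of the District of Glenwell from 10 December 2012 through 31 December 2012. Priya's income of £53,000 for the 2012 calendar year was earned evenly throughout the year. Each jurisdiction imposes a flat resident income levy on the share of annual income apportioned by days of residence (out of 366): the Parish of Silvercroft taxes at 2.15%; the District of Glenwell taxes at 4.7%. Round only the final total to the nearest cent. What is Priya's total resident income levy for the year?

£1,220.74

The Parish of Silvercroft, 1 January – 9 December 2012: 344 days → £53,000 × 2.15% × 344/366 = £1,071.0055
The District of Glenwell, 10 December – 31 December 2012: 22 days → £53,000 × 4.7% × 22/366 = £149.7322
Total = £1,220.7377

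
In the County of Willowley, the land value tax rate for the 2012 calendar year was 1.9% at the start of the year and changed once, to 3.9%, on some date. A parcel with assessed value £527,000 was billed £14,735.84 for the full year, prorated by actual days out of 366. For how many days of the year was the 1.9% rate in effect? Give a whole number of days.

Let d = days at the first rate; then 366 − d days at the second rate.
£527,000 × [1.9%·d + 3.9%·(366−d)] / 366 = £14,735.84
Solving gives d = 202, so the new rate took effect on 21 July 2012.

202 days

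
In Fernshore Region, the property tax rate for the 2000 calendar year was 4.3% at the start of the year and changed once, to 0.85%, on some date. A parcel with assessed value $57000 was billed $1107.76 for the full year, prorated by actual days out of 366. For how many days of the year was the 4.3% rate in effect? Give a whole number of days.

Let d = days at the first rate; then 366 − d days at the second rate.
$57000 × [4.3%·d + 0.85%·(366−d)] / 366 = $1107.76
Solving gives d = 116, so the new rate took effect on 26 April 2000.

116 days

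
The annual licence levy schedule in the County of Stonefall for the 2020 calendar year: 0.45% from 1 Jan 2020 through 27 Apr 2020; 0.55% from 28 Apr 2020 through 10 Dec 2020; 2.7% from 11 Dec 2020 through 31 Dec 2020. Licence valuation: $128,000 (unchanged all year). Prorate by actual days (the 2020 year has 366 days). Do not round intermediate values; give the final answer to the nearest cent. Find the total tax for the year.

$820.63

1 Jan – 27 Apr 2020: 118 days at 0.45% → $128,000 × 0.45% × 118/366 = $185.7049
28 Apr – 10 Dec 2020: 227 days at 0.55% → $128,000 × 0.55% × 227/366 = $436.6339
11 Dec – 31 Dec 2020: 21 days at 2.7% → $128,000 × 2.7% × 21/366 = $198.2951
Total = $820.6339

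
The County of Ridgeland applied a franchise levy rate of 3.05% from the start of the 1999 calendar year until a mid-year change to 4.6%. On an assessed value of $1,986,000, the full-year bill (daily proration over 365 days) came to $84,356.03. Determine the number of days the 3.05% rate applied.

83 days

Let d = days at the first rate; then 365 − d days at the second rate.
$1,986,000 × [3.05%·d + 4.6%·(365−d)] / 365 = $84,356.03
Solving gives d = 83, so the new rate took effect on March 25, 1999.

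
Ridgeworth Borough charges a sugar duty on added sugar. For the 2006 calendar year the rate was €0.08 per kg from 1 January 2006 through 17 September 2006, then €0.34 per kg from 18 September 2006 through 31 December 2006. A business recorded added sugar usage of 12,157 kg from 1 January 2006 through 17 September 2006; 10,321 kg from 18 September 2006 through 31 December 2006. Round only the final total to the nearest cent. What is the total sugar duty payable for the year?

1 January – 17 September 2006: 12,157 kg at €0.08/kg → €972.56
18 September – 31 December 2006: 10,321 kg at €0.34/kg → €3,509.14

€4,481.70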